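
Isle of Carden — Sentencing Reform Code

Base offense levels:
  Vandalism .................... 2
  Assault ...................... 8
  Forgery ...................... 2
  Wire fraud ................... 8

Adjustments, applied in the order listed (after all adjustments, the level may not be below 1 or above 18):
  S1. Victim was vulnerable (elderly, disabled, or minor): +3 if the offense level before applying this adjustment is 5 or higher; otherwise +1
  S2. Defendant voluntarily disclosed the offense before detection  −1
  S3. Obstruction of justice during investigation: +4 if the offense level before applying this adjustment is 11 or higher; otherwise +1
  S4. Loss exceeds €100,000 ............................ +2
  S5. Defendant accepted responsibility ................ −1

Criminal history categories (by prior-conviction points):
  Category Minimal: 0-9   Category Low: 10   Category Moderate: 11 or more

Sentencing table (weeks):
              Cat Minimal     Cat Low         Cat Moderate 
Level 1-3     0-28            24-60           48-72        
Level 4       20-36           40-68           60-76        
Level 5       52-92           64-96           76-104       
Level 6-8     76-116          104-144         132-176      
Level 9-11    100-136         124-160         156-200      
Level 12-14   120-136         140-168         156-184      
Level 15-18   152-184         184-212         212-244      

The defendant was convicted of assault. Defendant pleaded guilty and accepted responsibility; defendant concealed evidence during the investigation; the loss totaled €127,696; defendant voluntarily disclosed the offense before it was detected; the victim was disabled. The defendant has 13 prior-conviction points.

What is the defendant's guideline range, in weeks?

156-184 weeks

Base offense level for assault: 8.
S1 applies (level before this adjustment is 8 ≥ 5, so +3): 8 + 3 = 11.
S2 applies: 11 − 1 = 10.
S3 applies (level before this adjustment is 10 < 11, so +1): 10 + 1 = 11.
S4 applies: 11 + 2 = 13.
S5 applies: 13 − 1 = 12.
Final offense level: 12.
Criminal history: 13 prior points → Category Moderate (11+).
Level 12 falls in the 12-14 band.
Grid: Level 12-14 × Category Moderate = 156-184 weeks.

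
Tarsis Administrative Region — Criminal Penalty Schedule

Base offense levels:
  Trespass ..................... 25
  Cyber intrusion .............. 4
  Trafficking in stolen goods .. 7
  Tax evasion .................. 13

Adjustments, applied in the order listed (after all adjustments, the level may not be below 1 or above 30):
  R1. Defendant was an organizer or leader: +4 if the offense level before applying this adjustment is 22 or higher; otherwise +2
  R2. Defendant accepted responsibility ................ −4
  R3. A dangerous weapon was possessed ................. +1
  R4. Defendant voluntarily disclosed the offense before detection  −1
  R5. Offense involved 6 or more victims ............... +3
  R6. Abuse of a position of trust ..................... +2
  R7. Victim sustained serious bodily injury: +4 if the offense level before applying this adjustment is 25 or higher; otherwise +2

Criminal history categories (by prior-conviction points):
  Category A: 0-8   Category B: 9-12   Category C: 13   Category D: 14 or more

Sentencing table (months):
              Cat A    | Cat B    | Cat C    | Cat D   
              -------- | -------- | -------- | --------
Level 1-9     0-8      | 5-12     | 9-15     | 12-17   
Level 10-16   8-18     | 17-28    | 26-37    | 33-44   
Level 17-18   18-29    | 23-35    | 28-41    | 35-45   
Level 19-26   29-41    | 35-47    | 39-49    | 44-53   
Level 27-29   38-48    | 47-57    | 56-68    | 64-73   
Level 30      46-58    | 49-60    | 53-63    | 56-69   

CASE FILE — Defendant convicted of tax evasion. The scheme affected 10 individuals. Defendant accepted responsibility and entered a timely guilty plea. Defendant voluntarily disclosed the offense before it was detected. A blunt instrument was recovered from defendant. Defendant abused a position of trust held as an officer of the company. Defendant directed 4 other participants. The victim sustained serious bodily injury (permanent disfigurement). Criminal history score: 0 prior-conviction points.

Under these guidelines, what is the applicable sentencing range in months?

Base offense level for tax evasion: 13.
R1 applies (level before this adjustment is 13 < 22, so +2): 13 + 2 = 15.
R2 applies: 15 − 4 = 11.
R3 applies: 11 + 1 = 12.
R4 applies: 12 − 1 = 11.
R5 applies: 11 + 3 = 14.
R6 applies: 14 + 2 = 16.
R7 applies (level before this adjustment is 16 < 25, so +2): 16 + 2 = 18.
Final offense level: 18.
Criminal history: 0 prior points → Category A (0-8).
Level 18 falls in the 17-18 band.
Grid: Level 17-18 × Category A = 18-29 months.

18-29 months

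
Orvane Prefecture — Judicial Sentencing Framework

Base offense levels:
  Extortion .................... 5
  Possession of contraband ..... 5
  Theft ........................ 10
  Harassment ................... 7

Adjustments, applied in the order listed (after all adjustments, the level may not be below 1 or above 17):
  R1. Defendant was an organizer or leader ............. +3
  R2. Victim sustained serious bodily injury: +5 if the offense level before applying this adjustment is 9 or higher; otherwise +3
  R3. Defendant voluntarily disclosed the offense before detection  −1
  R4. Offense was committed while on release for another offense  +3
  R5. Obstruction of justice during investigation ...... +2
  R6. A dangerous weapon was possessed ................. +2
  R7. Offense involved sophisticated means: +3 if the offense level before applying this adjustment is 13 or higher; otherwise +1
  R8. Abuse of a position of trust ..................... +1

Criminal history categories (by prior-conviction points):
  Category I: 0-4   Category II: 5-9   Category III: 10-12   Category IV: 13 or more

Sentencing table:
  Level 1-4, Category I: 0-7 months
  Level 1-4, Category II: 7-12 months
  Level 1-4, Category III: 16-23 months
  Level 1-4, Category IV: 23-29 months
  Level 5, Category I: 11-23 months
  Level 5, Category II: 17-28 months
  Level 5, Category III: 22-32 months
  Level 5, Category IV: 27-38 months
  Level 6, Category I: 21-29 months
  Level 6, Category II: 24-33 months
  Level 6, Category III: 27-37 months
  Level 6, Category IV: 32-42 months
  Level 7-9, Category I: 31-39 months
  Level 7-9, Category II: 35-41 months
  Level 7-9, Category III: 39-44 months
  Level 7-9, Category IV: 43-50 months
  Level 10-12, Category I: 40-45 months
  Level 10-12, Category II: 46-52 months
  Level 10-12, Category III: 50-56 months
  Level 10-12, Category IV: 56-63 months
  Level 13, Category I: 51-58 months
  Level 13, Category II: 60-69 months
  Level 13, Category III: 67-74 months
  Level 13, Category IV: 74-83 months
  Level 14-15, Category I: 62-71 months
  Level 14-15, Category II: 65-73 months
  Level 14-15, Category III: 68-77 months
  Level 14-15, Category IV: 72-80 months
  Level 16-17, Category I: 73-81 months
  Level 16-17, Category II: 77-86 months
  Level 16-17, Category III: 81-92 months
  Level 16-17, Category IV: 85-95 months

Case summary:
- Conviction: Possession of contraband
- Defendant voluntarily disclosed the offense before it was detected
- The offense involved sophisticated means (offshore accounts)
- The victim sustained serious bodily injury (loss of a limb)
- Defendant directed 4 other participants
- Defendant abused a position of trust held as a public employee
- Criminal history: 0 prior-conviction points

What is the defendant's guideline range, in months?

Base offense level for possession of contraband: 5.
R1 applies: 5 + 3 = 8.
R2 applies (level before this adjustment is 8 < 9, so +3): 8 + 3 = 11.
R3 applies: 11 − 1 = 10.
R6 does not apply.
R7 applies (level before this adjustment is 10 < 13, so +1): 10 + 1 = 11.
R8 applies: 11 + 1 = 12.
Final offense level: 12.
Criminal history: 0 prior points → Category I (0-4).
Level 12 falls in the 10-12 band.
Grid: Level 10-12 × Category I = 40-45 months.

40-45 months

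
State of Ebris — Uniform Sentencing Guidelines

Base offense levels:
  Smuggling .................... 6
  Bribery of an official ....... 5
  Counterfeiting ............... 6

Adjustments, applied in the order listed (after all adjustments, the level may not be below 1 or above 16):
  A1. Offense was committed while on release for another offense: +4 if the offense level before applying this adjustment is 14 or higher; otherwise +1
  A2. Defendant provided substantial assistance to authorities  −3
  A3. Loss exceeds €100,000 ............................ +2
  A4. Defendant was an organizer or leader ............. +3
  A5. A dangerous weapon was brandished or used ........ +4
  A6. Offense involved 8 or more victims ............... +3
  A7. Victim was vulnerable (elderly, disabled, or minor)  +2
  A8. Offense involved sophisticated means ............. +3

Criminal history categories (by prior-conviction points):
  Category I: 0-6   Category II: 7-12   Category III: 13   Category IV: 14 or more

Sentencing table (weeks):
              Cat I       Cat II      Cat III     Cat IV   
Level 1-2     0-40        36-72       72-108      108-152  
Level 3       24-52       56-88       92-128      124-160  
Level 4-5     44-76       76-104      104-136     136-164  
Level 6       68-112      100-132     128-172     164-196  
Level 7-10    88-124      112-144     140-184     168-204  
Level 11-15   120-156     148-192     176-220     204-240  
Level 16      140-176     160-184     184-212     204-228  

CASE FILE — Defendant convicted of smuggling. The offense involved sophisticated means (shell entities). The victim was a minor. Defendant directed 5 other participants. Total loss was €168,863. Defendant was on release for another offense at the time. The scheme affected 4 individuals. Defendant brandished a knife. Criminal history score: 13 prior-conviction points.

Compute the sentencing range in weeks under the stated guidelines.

184-212 weeks

Base offense level for smuggling: 6.
A1 applies (level before this adjustment is 6 < 14, so +1): 6 + 1 = 7.
A3 applies: 7 + 2 = 9.
A4 applies: 9 + 3 = 12.
A5 applies: 12 + 4 = 16.
A7 applies: 16 + 2 = 18.
A8 applies: 18 + 3 = 21.
Level 21 exceeds the maximum of 16; capped at 16.
Final offense level: 16.
Criminal history: 13 prior points → Category III (13).
Level 16 falls in the 16 band.
Grid: Level 16 × Category III = 184-212 weeks.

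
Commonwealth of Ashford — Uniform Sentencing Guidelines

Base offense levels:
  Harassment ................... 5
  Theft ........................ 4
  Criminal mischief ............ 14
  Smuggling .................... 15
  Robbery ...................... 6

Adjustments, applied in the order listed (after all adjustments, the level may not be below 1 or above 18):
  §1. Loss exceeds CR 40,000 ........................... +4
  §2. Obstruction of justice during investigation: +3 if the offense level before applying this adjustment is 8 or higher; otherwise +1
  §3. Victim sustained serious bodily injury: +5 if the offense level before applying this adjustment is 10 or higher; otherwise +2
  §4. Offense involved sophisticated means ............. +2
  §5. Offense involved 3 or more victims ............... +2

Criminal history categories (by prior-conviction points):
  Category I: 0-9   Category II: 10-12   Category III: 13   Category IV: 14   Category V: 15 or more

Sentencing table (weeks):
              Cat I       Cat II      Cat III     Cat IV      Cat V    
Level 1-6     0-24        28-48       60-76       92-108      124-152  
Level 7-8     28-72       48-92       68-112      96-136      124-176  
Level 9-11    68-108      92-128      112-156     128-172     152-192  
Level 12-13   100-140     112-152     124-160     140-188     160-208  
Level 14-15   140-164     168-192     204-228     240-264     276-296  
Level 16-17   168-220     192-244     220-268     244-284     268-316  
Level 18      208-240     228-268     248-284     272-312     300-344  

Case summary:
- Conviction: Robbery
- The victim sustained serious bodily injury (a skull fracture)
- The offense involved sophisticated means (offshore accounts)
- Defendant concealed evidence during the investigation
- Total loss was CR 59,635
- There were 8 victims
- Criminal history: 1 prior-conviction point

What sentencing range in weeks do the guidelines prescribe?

208-240 weeks

Base offense level for robbery: 6.
§1 applies: 6 + 4 = 10.
§2 applies (level before this adjustment is 10 ≥ 8, so +3): 10 + 3 = 13.
§3 applies (level before this adjustment is 13 ≥ 10, so +5): 13 + 5 = 18.
§4 applies: 18 + 2 = 20.
§5 applies: 20 + 2 = 22.
Level 22 exceeds the maximum of 18; capped at 18.
Final offense level: 18.
Criminal history: 1 prior point → Category I (0-9).
Level 18 falls in the 18 band.
Grid: Level 18 × Category I = 208-240 weeks.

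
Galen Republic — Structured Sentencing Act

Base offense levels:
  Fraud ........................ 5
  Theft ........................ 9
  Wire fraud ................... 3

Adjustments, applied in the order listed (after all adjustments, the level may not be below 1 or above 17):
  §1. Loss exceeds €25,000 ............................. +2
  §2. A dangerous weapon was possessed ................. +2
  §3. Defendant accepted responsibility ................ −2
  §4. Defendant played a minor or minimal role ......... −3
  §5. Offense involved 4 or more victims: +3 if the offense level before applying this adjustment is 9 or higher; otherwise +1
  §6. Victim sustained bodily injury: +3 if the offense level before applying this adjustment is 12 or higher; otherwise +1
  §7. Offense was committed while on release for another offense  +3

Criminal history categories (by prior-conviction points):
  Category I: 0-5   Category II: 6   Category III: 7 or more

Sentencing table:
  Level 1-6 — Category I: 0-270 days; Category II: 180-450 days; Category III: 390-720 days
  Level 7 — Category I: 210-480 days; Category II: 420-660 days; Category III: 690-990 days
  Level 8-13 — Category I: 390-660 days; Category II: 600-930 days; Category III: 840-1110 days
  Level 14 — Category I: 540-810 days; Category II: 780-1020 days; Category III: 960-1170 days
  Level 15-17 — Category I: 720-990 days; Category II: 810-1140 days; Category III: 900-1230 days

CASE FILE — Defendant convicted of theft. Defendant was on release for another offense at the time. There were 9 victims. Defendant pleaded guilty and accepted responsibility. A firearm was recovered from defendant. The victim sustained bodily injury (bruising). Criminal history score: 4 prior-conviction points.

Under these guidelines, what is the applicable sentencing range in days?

720-990 days

Base offense level for theft: 9.
§2 applies: 9 + 2 = 11.
§3 applies: 11 − 2 = 9.
§4 does not apply.
§5 applies (level before this adjustment is 9 ≥ 9, so +3): 9 + 3 = 12.
§6 applies (level before this adjustment is 12 ≥ 12, so +3): 12 + 3 = 15.
§7 applies: 15 + 3 = 18.
Level 18 exceeds the maximum of 17; capped at 17.
Final offense level: 17.
Criminal history: 4 prior points → Category I (0-5).
Level 17 falls in the 15-17 band.
Grid: Level 15-17 × Category I = 720-990 days.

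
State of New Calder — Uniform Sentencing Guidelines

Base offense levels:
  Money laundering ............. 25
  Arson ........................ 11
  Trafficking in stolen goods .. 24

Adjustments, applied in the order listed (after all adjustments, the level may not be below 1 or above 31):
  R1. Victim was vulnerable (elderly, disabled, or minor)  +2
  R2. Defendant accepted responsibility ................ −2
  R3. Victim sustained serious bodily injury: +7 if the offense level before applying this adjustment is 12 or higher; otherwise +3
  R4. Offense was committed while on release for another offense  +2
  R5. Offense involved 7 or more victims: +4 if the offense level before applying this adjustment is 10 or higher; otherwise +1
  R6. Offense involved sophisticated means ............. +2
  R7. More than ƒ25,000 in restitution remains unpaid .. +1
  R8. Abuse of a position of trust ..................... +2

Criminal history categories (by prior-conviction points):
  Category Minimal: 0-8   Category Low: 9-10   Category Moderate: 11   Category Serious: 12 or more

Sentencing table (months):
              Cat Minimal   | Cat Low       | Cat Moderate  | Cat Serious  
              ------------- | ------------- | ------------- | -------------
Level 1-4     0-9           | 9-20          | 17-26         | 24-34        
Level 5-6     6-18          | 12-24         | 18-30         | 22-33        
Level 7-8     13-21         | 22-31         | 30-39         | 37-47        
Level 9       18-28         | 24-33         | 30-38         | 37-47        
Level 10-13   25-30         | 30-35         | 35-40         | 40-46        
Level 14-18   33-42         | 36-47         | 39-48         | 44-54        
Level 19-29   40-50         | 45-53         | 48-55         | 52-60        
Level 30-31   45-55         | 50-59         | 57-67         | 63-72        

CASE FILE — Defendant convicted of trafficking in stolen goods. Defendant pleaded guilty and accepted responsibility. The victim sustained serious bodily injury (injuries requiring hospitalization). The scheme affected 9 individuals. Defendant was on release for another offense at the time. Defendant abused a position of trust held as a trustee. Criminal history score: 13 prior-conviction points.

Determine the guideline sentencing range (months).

63-72 months

Base offense level for trafficking in stolen goods: 24.
R1 does not apply.
R2 applies: 24 − 2 = 22.
R3 applies (level before this adjustment is 22 ≥ 12, so +7): 22 + 7 = 29.
R4 applies: 29 + 2 = 31.
R5 applies (level before this adjustment is 31 ≥ 10, so +4): 31 + 4 = 35.
R6 does not apply.
R8 applies: 35 + 2 = 37.
Level 37 exceeds the maximum of 31; capped at 31.
Final offense level: 31.
Criminal history: 13 prior points → Category Serious (12+).
Level 31 falls in the 30-31 band.
Grid: Level 30-31 × Category Serious = 63-72 months.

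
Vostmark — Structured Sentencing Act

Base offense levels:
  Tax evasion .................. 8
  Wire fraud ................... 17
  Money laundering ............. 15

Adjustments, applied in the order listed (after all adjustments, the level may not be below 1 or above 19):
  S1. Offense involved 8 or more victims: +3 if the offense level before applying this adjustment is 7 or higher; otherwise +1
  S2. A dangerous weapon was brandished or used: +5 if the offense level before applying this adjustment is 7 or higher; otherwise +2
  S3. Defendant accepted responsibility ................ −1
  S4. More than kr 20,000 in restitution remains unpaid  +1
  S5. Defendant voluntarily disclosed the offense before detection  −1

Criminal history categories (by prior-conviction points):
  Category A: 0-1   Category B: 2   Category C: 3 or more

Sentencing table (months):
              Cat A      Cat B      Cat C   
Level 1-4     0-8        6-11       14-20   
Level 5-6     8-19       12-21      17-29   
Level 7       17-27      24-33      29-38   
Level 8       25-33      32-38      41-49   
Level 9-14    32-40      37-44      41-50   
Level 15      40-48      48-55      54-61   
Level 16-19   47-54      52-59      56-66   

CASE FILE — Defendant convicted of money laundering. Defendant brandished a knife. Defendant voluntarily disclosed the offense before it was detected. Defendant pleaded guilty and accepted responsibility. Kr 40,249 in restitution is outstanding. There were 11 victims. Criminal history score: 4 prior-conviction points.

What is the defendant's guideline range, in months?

Base offense level for money laundering: 15.
S1 applies (level before this adjustment is 15 ≥ 7, so +3): 15 + 3 = 18.
S2 applies (level before this adjustment is 18 ≥ 7, so +5): 18 + 5 = 23.
S3 applies: 23 − 1 = 22.
S4 applies: 22 + 1 = 23.
S5 applies: 23 − 1 = 22.
Level 22 exceeds the maximum of 19; capped at 19.
Final offense level: 19.
Criminal history: 4 prior points → Category C (3+).
Level 19 falls in the 16-19 band.
Grid: Level 16-19 × Category C = 56-66 months.

56-66 months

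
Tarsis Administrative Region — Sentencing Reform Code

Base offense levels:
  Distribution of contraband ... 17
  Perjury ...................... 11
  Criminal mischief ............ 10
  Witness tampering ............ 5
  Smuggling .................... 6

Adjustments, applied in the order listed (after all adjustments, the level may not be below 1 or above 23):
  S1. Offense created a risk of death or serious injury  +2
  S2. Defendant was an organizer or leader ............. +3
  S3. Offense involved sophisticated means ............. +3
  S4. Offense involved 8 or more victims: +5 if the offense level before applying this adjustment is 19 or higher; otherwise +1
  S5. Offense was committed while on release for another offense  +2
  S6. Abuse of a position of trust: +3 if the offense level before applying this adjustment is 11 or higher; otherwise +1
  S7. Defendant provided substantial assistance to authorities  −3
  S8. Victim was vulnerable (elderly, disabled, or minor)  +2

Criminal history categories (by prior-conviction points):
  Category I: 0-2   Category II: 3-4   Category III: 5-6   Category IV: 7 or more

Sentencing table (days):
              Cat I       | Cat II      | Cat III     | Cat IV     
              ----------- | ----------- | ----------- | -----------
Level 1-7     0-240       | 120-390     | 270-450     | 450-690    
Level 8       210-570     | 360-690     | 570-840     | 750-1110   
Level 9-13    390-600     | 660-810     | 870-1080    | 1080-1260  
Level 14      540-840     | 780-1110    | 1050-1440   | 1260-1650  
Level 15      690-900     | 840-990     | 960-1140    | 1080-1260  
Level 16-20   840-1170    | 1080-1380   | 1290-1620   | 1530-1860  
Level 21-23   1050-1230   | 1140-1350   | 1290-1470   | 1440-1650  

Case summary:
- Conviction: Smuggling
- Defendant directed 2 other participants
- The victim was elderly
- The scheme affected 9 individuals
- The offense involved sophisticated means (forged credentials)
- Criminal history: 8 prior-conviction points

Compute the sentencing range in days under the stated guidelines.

Base offense level for smuggling: 6.
S2 applies: 6 + 3 = 9.
S3 applies: 9 + 3 = 12.
S4 applies (level before this adjustment is 12 < 19, so +1): 12 + 1 = 13.
S8 applies: 13 + 2 = 15.
Final offense level: 15.
Criminal history: 8 prior points → Category IV (7+).
Level 15 falls in the 15 band.
Grid: Level 15 × Category IV = 1080-1260 days.

1080-1260 days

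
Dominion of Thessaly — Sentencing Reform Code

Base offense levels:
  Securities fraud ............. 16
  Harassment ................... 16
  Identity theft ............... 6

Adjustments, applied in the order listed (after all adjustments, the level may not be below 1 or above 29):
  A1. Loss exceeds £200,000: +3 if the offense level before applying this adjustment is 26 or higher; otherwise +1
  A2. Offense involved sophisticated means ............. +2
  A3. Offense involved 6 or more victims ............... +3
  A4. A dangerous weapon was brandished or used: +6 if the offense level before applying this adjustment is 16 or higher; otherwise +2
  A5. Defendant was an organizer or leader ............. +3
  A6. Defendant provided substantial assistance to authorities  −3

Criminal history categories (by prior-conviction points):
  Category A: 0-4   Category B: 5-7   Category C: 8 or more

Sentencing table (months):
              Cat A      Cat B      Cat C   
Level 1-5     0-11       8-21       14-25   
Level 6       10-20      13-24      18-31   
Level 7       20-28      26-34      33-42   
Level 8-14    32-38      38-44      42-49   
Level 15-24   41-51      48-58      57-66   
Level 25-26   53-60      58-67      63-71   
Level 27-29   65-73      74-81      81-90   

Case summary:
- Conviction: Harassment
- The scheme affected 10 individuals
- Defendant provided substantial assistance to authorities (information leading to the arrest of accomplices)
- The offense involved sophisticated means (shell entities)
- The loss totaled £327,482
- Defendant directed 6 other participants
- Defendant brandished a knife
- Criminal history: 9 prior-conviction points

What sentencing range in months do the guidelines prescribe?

Base offense level for harassment: 16.
A1 applies (level before this adjustment is 16 < 26, so +1): 16 + 1 = 17.
A2 applies: 17 + 2 = 19.
A3 applies: 19 + 3 = 22.
A4 applies (level before this adjustment is 22 ≥ 16, so +6): 22 + 6 = 28.
A5 applies: 28 + 3 = 31.
A6 applies: 31 − 3 = 28.
Final offense level: 28.
Criminal history: 9 prior points → Category C (8+).
Level 28 falls in the 27-29 band.
Grid: Level 27-29 × Category C = 81-90 months.

81-90 months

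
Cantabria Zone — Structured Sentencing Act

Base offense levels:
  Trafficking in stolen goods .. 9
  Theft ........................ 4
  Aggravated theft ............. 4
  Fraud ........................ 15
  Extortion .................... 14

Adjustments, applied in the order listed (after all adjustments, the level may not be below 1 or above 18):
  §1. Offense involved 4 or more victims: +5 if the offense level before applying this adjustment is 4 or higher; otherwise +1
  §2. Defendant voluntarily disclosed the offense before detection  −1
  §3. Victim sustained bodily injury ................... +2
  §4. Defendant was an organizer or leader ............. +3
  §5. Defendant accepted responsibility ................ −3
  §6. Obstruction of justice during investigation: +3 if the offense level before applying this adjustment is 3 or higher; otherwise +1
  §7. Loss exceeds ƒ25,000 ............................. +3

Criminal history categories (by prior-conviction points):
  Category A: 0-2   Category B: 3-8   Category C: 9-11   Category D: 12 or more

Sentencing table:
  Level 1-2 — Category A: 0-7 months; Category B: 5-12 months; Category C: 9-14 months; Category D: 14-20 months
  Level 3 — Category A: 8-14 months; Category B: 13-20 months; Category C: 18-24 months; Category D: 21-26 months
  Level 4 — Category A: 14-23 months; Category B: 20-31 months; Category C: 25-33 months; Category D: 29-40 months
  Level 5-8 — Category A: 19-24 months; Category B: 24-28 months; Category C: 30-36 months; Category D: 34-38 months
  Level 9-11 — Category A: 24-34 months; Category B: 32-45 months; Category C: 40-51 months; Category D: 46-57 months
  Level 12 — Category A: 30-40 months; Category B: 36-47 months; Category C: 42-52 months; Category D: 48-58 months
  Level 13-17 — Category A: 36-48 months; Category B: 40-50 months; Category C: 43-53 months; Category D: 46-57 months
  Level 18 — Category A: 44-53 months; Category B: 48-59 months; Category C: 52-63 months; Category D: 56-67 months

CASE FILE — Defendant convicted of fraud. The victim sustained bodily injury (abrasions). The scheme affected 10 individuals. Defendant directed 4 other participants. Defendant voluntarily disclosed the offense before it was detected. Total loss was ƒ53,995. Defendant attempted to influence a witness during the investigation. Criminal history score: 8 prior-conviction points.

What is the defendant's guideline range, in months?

Base offense level for fraud: 15.
§1 applies (level before this adjustment is 15 ≥ 4, so +5): 15 + 5 = 20.
§2 applies: 20 − 1 = 19.
§3 applies: 19 + 2 = 21.
§4 applies: 21 + 3 = 24.
§5 does not apply.
§6 applies (level before this adjustment is 24 ≥ 3, so +3): 24 + 3 = 27.
§7 applies: 27 + 3 = 30.
Level 30 exceeds the maximum of 18; capped at 18.
Final offense level: 18.
Criminal history: 8 prior points → Category B (3-8).
Level 18 falls in the 18 band.
Grid: Level 18 × Category B = 48-59 months.

48-59 months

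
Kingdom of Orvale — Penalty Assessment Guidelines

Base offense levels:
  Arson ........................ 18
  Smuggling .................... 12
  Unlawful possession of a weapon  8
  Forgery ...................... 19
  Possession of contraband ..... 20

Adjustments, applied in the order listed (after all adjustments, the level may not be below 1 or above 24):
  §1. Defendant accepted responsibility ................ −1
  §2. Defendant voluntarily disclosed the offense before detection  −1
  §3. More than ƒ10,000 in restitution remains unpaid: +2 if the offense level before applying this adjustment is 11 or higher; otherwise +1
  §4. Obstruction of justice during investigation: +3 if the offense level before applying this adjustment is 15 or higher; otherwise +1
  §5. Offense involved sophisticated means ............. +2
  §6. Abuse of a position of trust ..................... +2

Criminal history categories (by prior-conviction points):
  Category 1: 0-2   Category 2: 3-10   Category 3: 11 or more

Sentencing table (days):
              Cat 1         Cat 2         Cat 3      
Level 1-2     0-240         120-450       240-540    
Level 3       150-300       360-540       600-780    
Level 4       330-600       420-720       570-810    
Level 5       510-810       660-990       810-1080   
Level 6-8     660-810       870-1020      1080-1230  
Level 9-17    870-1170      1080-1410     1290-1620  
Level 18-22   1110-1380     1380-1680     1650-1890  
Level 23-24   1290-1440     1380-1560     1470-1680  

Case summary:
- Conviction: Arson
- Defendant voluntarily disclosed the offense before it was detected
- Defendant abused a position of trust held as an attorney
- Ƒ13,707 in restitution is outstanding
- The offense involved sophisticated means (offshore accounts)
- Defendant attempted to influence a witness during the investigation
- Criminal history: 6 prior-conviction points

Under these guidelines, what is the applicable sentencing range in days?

Base offense level for arson: 18.
§2 applies: 18 − 1 = 17.
§3 applies (level before this adjustment is 17 ≥ 11, so +2): 17 + 2 = 19.
§4 applies (level before this adjustment is 19 ≥ 15, so +3): 19 + 3 = 22.
§5 applies: 22 + 2 = 24.
§6 applies: 24 + 2 = 26.
Level 26 exceeds the maximum of 24; capped at 24.
Final offense level: 24.
Criminal history: 6 prior points → Category 2 (3-10).
Level 24 falls in the 23-24 band.
Grid: Level 23-24 × Category 2 = 1380-1560 days.

1380-1560 days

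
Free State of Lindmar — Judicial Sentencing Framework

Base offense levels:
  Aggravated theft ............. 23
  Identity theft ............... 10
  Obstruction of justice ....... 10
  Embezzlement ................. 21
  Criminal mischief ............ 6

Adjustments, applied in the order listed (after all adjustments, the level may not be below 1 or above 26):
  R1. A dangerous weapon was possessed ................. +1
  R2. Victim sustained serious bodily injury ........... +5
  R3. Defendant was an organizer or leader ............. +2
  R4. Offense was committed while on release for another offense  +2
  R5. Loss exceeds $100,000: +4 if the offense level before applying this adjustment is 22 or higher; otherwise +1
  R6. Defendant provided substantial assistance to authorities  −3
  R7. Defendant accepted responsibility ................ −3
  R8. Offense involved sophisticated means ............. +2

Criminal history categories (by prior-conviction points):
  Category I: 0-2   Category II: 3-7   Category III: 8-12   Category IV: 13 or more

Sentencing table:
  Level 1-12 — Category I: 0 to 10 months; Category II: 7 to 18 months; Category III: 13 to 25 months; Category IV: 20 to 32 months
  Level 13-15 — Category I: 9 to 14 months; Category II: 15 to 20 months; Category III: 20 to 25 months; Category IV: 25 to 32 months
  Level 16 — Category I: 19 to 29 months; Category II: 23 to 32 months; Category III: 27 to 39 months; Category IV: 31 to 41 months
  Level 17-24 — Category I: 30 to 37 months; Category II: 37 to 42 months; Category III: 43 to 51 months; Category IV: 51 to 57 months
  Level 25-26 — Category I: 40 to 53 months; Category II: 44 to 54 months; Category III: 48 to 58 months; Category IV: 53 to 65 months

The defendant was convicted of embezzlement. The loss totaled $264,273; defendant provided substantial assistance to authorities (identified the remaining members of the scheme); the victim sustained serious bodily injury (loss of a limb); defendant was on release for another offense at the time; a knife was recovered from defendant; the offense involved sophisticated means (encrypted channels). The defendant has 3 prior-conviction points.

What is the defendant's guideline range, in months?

Base offense level for embezzlement: 21.
R1 applies: 21 + 1 = 22.
R2 applies: 22 + 5 = 27.
R3 does not apply.
R4 applies: 27 + 2 = 29.
R5 applies (level before this adjustment is 29 ≥ 22, so +4): 29 + 4 = 33.
R6 applies: 33 − 3 = 30.
R7 does not apply.
R8 applies: 30 + 2 = 32.
Level 32 exceeds the maximum of 26; capped at 26.
Final offense level: 26.
Criminal history: 3 prior points → Category II (3-7).
Level 26 falls in the 25-26 band.
Grid: Level 25-26 × Category II = 44-54 months.

44-54 months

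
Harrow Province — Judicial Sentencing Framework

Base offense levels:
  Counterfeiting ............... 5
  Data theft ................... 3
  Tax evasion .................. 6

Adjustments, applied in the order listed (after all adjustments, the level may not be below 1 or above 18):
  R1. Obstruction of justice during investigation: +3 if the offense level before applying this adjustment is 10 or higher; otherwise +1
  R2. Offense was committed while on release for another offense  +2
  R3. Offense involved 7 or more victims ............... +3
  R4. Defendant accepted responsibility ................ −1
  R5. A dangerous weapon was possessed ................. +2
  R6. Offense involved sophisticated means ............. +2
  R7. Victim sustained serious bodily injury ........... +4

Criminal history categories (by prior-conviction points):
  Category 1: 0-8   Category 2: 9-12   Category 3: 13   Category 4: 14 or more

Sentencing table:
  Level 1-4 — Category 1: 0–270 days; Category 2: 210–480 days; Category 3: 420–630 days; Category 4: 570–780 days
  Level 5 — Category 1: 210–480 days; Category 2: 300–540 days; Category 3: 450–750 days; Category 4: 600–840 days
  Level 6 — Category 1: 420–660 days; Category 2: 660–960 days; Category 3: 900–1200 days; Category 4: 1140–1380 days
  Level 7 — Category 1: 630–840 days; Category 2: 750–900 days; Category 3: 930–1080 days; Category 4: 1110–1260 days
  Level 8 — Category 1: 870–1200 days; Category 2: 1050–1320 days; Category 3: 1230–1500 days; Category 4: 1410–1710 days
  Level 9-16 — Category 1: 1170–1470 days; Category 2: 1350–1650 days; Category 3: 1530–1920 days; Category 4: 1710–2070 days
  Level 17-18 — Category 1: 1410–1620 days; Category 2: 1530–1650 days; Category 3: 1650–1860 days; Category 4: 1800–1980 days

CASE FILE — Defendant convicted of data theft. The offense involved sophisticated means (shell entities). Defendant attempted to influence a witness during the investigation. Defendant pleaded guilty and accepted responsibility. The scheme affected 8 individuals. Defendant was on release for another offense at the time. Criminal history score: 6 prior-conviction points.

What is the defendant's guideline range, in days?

Base offense level for data theft: 3.
R1 applies (level before this adjustment is 3 < 10, so +1): 3 + 1 = 4.
R2 applies: 4 + 2 = 6.
R3 applies: 6 + 3 = 9.
R4 applies: 9 − 1 = 8.
R5 does not apply.
R6 applies: 8 + 2 = 10.
R7 does not apply.
Final offense level: 10.
Criminal history: 6 prior points → Category 1 (0-8).
Level 10 falls in the 9-16 band.
Grid: Level 9-16 × Category 1 = 1170-1470 days.

1170-1470 days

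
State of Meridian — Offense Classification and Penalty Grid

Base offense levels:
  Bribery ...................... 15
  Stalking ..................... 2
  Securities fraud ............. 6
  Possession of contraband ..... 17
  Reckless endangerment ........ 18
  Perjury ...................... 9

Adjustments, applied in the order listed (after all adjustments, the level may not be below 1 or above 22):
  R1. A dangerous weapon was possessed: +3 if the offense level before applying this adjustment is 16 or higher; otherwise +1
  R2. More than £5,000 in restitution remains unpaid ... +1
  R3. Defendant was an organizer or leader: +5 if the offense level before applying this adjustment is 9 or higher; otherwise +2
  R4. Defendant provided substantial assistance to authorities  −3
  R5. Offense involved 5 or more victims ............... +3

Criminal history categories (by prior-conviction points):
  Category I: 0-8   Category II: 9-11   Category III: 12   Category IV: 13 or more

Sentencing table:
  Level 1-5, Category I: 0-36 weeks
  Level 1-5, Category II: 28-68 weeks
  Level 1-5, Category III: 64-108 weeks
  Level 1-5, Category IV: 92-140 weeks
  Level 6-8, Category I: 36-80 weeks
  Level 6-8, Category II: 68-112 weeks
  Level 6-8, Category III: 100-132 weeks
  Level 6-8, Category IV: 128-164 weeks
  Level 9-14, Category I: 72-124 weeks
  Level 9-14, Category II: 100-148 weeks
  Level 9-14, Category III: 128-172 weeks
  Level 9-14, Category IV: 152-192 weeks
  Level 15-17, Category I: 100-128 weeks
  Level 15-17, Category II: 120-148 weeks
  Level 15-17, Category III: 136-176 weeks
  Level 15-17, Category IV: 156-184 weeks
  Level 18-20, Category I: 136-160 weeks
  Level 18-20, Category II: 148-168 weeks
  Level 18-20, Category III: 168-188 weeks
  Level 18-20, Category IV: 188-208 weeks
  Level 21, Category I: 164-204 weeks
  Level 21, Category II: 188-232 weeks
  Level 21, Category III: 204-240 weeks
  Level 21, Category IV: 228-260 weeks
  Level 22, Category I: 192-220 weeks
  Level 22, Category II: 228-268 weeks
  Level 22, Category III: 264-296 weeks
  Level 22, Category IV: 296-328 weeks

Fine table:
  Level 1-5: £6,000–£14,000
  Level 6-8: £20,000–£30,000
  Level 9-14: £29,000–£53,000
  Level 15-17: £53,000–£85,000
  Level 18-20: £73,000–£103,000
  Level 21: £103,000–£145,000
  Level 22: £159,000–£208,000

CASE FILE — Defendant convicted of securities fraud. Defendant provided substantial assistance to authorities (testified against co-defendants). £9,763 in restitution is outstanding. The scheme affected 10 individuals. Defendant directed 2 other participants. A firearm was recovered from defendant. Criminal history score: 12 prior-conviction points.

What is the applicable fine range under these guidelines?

£29,000–£53,000

Base offense level for securities fraud: 6.
R1 applies (level before this adjustment is 6 < 16, so +1): 6 + 1 = 7.
R2 applies: 7 + 1 = 8.
R3 applies (level before this adjustment is 8 < 9, so +2): 8 + 2 = 10.
R4 applies: 10 − 3 = 7.
R5 applies: 7 + 3 = 10.
Final offense level: 10.
Level 10 falls in the 9-14 band.
Fine table: Level 9-14 → £29,000–£53,000.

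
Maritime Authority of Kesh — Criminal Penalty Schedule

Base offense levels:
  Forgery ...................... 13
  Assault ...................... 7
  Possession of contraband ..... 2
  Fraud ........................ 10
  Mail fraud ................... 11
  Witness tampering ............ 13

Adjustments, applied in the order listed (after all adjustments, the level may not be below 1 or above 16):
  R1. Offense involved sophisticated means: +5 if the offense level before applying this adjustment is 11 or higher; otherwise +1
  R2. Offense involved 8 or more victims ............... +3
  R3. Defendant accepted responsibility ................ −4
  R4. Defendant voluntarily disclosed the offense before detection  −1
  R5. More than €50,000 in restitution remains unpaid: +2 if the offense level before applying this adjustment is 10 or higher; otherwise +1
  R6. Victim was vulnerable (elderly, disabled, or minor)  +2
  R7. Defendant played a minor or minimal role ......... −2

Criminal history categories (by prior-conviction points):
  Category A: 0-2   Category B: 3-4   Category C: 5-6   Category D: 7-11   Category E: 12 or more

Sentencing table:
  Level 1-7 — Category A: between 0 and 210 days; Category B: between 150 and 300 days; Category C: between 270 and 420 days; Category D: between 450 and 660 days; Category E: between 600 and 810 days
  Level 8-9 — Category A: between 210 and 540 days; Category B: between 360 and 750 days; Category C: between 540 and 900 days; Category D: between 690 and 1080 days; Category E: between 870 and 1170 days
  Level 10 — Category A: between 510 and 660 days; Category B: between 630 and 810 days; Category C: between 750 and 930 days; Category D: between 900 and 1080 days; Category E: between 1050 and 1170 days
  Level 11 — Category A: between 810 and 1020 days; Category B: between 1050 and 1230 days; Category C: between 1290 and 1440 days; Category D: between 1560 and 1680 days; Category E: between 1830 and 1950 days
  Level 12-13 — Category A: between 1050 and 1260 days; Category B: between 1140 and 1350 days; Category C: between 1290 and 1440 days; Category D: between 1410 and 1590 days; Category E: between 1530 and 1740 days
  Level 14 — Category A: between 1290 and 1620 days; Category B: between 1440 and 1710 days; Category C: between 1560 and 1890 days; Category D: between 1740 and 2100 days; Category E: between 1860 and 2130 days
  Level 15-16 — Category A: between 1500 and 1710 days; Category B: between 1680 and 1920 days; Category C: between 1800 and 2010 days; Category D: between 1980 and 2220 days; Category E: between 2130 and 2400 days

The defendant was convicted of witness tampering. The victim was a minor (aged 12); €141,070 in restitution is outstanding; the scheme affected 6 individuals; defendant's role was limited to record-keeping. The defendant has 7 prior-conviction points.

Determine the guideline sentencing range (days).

Base offense level for witness tampering: 13.
R4 does not apply.
R5 applies (level before this adjustment is 13 ≥ 10, so +2): 13 + 2 = 15.
R6 applies: 15 + 2 = 17.
R7 applies: 17 − 2 = 15.
Final offense level: 15.
Criminal history: 7 prior points → Category D (7-11).
Level 15 falls in the 15-16 band.
Grid: Level 15-16 × Category D = 1980-2220 days.

1980-2220 days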